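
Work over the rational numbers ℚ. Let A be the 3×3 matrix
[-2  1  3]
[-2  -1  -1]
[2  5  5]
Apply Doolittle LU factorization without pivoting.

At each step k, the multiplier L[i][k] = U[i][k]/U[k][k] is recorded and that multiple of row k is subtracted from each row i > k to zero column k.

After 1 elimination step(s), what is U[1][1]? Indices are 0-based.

k=0: U[0][0]=-2
  eliminate (1,0): mult=1, new row 1: (0, -2, -4); set L[1][0]=1
  eliminate (2,0): mult=-1, new row 2: (0, 6, 8); set L[2][0]=-1

U[1][1] = -2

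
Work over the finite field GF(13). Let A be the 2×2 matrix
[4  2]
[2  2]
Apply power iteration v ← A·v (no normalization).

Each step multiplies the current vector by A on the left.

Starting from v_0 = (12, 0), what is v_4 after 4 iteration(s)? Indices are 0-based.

v_0 = (12, 0).
v_1 = A·v_0 = (9, 11).
v_2 = A·v_1 = (6, 1).
v_3 = A·v_2 = (0, 1).
v_4 = A·v_3 = (2, 2).

v_4 = (2, 2)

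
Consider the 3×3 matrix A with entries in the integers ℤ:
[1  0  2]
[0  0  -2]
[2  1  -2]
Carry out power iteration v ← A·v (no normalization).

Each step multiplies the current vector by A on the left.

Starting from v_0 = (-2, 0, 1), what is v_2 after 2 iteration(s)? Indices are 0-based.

v_2 = (-12, 12, 10)

v_0 = (-2, 0, 1).
v_1 = A·v_0 = (0, -2, -6).
v_2 = A·v_1 = (-12, 12, 10).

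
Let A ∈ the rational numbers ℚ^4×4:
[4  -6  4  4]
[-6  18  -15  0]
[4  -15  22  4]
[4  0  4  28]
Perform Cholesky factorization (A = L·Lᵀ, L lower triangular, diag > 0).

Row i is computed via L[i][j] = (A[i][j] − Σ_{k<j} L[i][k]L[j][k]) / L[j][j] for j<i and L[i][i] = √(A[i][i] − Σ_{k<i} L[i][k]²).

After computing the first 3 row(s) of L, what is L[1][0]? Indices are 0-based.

Step 1: L[0][0] = √(4) = 2.
  L[1][0] = (-6) / L[0][0] = -3.
Step 2: L[1][1] = √(9) = 3.
  L[2][0] = (4) / L[0][0] = 2.
  L[2][1] = (-9) / L[1][1] = -3.
Step 3: L[2][2] = √(9) = 3.

L[1][0] = -3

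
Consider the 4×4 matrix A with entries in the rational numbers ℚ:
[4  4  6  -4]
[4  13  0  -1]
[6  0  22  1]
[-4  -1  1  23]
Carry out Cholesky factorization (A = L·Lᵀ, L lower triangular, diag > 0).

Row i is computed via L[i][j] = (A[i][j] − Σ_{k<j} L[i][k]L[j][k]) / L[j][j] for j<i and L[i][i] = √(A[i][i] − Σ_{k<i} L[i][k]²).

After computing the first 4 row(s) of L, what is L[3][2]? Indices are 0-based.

L[3][2] = 3

Step 1: L[0][0] = √(4) = 2.
  L[1][0] = (4) / L[0][0] = 2.
Step 2: L[1][1] = √(9) = 3.
  L[2][0] = (6) / L[0][0] = 3.
  L[2][1] = (-6) / L[1][1] = -2.
Step 3: L[2][2] = √(9) = 3.
  L[3][0] = (-4) / L[0][0] = -2.
  L[3][1] = (3) / L[1][1] = 1.
  L[3][2] = (9) / L[2][2] = 3.
Step 4: L[3][3] = √(9) = 3.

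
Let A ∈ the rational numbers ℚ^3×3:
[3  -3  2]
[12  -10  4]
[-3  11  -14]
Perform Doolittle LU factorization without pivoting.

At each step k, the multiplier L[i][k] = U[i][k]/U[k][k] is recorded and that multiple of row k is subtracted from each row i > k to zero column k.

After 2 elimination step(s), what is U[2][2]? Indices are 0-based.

U[2][2] = 4

k=0: U[0][0]=3
  eliminate (1,0): mult=4, new row 1: (0, 2, -4); set L[1][0]=4
  eliminate (2,0): mult=-1, new row 2: (0, 8, -12); set L[2][0]=-1
k=1: U[1][1]=2
  eliminate (2,1): mult=4, new row 2: (0, 0, 4); set L[2][1]=4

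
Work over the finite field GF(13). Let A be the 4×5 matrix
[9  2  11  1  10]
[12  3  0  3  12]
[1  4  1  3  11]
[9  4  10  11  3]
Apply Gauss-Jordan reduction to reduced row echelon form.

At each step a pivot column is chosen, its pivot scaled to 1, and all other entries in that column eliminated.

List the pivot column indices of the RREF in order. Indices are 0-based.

pivot columns: 0, 1, 2, 3

pivot(0,0)=9: scale R0 → (1, 6, 7, 3, 4)
  clear (1,0): R1 −= (12)R0 → (0, 9, 7, 6, 3)
  clear (2,0): R2 −= (1)R0 → (0, 11, 7, 0, 7)
  clear (3,0): R3 −= (9)R0 → (0, 2, 12, 10, 6)
pivot(1,1)=9: scale R1 → (0, 1, 8, 5, 9)
  clear (0,1): R0 −= (6)R1 → (1, 0, 11, 12, 2)
  clear (2,1): R2 −= (11)R1 → (0, 0, 10, 10, 12)
  clear (3,1): R3 −= (2)R1 → (0, 0, 9, 0, 1)
pivot(2,2)=10: scale R2 → (0, 0, 1, 1, 9)
  clear (0,2): R0 −= (11)R2 → (1, 0, 0, 1, 7)
  clear (1,2): R1 −= (8)R2 → (0, 1, 0, 10, 2)
  clear (3,2): R3 −= (9)R2 → (0, 0, 0, 4, 11)
pivot(3,3)=4: scale R3 → (0, 0, 0, 1, 6)
  clear (0,3): R0 −= (1)R3 → (1, 0, 0, 0, 1)
  clear (1,3): R1 −= (10)R3 → (0, 1, 0, 0, 7)
  clear (2,3): R2 −= (1)R3 → (0, 0, 1, 0, 3)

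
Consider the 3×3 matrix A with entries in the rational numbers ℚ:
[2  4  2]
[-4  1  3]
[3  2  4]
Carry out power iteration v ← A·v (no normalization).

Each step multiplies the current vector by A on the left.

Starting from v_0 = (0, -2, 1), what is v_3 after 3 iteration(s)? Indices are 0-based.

v_0 = (0, -2, 1).
v_1 = A·v_0 = (-6, 1, 0).
v_2 = A·v_1 = (-8, 25, -16).
v_3 = A·v_2 = (52, 9, -38).

v_3 = (52, 9, -38)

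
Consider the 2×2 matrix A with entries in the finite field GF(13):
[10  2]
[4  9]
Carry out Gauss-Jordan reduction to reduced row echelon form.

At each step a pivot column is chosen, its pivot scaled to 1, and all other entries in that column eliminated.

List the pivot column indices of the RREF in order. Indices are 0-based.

pivot(0,0)=10: scale R0 → (1, 8)
  clear (1,0): R1 −= (4)R0 → (0, 3)
pivot(1,1)=3: scale R1 → (0, 1)
  clear (0,1): R0 −= (8)R1 → (1, 0)

pivot columns: 0, 1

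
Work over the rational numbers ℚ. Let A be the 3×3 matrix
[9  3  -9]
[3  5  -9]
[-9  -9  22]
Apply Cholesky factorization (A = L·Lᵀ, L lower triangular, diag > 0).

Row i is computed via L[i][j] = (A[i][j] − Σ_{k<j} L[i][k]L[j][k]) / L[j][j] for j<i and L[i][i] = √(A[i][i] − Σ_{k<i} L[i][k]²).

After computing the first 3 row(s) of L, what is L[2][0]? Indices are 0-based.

L[2][0] = -3

Step 1: L[0][0] = √(9) = 3.
  L[1][0] = (3) / L[0][0] = 1.
Step 2: L[1][1] = √(4) = 2.
  L[2][0] = (-9) / L[0][0] = -3.
  L[2][1] = (-6) / L[1][1] = -3.
Step 3: L[2][2] = √(4) = 2.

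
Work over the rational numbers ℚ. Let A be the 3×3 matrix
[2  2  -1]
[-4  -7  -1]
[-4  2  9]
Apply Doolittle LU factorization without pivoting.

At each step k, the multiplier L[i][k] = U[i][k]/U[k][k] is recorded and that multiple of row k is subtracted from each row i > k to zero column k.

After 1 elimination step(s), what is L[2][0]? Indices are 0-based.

L[2][0] = -2

k=0: U[0][0]=2
  eliminate (1,0): mult=-2, new row 1: (0, -3, -3); set L[1][0]=-2
  eliminate (2,0): mult=-2, new row 2: (0, 6, 7); set L[2][0]=-2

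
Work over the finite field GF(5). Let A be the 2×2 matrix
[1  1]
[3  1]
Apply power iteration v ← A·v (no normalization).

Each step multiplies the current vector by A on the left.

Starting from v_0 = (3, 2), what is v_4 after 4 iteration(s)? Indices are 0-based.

v_4 = (1, 0)

v_0 = (3, 2).
v_1 = A·v_0 = (0, 1).
v_2 = A·v_1 = (1, 1).
v_3 = A·v_2 = (2, 4).
v_4 = A·v_3 = (1, 0).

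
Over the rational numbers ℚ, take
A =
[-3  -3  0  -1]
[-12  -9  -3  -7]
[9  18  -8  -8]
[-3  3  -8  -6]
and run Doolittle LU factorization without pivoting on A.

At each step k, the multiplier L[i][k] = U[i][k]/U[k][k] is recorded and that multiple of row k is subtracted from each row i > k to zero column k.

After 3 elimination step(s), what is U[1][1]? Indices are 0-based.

U[1][1] = 3

k=0: U[0][0]=-3
  eliminate (1,0): mult=4, new row 1: (0, 3, -3, -3); set L[1][0]=4
  eliminate (2,0): mult=-3, new row 2: (0, 9, -8, -11); set L[2][0]=-3
  eliminate (3,0): mult=1, new row 3: (0, 6, -8, -5); set L[3][0]=1
k=1: U[1][1]=3
  eliminate (2,1): mult=3, new row 2: (0, 0, 1, -2); set L[2][1]=3
  eliminate (3,1): mult=2, new row 3: (0, 0, -2, 1); set L[3][1]=2
k=2: U[2][2]=1
  eliminate (3,2): mult=-2, new row 3: (0, 0, 0, -3); set L[3][2]=-2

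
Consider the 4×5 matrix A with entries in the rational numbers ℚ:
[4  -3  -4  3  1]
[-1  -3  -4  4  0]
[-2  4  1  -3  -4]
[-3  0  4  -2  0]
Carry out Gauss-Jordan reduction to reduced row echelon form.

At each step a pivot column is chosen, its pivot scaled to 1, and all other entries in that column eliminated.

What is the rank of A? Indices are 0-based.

rank = 4

step 1: normalize row 0 (÷4) = (1, -3/4, -1, 3/4, 1/4)
  row 1: subtract -1×row0 = (0, -15/4, -5, 19/4, 1/4)
  row 2: subtract -2×row0 = (0, 5/2, -1, -3/2, -7/2)
  row 3: subtract -3×row0 = (0, -9/4, 1, 1/4, 3/4)
step 2: normalize row 1 (÷-15/4) = (0, 1, 4/3, -19/15, -1/15)
  row 0: subtract -3/4×row1 = (1, 0, 0, -1/5, 1/5)
  row 2: subtract 5/2×row1 = (0, 0, -13/3, 5/3, -10/3)
  row 3: subtract -9/4×row1 = (0, 0, 4, -13/5, 3/5)
step 3: normalize row 2 (÷-13/3) = (0, 0, 1, -5/13, 10/13)
  row 1: subtract 4/3×row2 = (0, 1, 0, -49/65, -71/65)
  row 3: subtract 4×row2 = (0, 0, 0, -69/65, -161/65)
step 4: normalize row 3 (÷-69/65) = (0, 0, 0, 1, 7/3)
  row 0: subtract -1/5×row3 = (1, 0, 0, 0, 2/3)
  row 1: subtract -49/65×row3 = (0, 1, 0, 0, 2/3)
  row 2: subtract -5/13×row3 = (0, 0, 1, 0, 5/3)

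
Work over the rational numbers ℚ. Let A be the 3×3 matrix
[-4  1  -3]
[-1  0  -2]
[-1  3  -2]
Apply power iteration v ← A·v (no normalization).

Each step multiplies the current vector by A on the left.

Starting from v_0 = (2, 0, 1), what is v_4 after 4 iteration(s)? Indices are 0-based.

v_4 = (801, 228, 30)

v_0 = (2, 0, 1).
v_1 = A·v_0 = (-11, -4, -4).
v_2 = A·v_1 = (52, 19, 7).
v_3 = A·v_2 = (-210, -66, -9).
v_4 = A·v_3 = (801, 228, 30).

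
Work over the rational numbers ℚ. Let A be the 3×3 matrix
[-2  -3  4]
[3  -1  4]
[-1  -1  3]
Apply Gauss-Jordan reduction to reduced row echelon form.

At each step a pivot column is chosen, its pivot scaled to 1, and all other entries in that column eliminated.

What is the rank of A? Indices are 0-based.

rank = 3

step 1: normalize row 0 (÷-2) = (1, 3/2, -2)
  row 1: subtract 3×row0 = (0, -11/2, 10)
  row 2: subtract -1×row0 = (0, 1/2, 1)
step 2: normalize row 1 (÷-11/2) = (0, 1, -20/11)
  row 0: subtract 3/2×row1 = (1, 0, 8/11)
  row 2: subtract 1/2×row1 = (0, 0, 21/11)
step 3: normalize row 2 (÷21/11) = (0, 0, 1)
  row 0: subtract 8/11×row2 = (1, 0, 0)
  row 1: subtract -20/11×row2 = (0, 1, 0)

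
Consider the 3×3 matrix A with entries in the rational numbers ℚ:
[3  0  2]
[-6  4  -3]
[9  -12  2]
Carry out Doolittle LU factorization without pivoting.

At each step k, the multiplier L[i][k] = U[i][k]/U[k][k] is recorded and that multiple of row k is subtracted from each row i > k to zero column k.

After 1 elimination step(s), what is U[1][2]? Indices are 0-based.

Step 1: pivot at (0,0) is 3.
  row1 ← row1 − (-2)·row0  ⇒  L[1][0]=-2, U row1=(0, 4, 1)
  row2 ← row2 − (3)·row0  ⇒  L[2][0]=3, U row2=(0, -12, -4)

U[1][2] = 1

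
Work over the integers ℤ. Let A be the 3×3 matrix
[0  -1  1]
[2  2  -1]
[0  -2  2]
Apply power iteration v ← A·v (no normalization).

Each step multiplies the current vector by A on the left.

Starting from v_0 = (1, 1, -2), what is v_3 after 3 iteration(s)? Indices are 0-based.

v_0 = (1, 1, -2).
v_1 = A·v_0 = (-3, 6, -6).
v_2 = A·v_1 = (-12, 12, -24).
v_3 = A·v_2 = (-36, 24, -72).

v_3 = (-36, 24, -72)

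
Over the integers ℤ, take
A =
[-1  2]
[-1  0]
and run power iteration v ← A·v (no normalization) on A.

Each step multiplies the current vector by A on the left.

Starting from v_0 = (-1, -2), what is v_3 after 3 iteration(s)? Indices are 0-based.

v_0 = (-1, -2).
v_1 = A·v_0 = (-3, 1).
v_2 = A·v_1 = (5, 3).
v_3 = A·v_2 = (1, -5).

v_3 = (1, -5)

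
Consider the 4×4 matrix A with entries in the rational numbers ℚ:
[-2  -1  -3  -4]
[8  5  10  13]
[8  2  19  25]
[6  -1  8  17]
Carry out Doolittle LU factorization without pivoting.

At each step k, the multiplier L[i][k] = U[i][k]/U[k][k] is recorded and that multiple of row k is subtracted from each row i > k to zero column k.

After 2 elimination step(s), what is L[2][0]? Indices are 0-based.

L[2][0] = -4

k=0: U[0][0]=-2
  eliminate (1,0): mult=-4, new row 1: (0, 1, -2, -3); set L[1][0]=-4
  eliminate (2,0): mult=-4, new row 2: (0, -2, 7, 9); set L[2][0]=-4
  eliminate (3,0): mult=-3, new row 3: (0, -4, -1, 5); set L[3][0]=-3
k=1: U[1][1]=1
  eliminate (2,1): mult=-2, new row 2: (0, 0, 3, 3); set L[2][1]=-2
  eliminate (3,1): mult=-4, new row 3: (0, 0, -9, -7); set L[3][1]=-4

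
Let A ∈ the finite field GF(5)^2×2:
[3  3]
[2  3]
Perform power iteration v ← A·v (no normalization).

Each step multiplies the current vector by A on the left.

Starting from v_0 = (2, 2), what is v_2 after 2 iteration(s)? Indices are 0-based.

v_0 = (2, 2).
v_1 = A·v_0 = (2, 0).
v_2 = A·v_1 = (1, 4).

v_2 = (1, 4)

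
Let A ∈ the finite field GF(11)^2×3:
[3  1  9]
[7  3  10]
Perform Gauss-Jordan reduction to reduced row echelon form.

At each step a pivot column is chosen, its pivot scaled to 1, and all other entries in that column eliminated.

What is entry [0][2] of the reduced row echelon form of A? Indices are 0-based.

M[0][2] = 3

pivot(0,0)=3: scale R0 → (1, 4, 3)
  clear (1,0): R1 −= (7)R0 → (0, 8, 0)
pivot(1,1)=8: scale R1 → (0, 1, 0)
  clear (0,1): R0 −= (4)R1 → (1, 0, 3)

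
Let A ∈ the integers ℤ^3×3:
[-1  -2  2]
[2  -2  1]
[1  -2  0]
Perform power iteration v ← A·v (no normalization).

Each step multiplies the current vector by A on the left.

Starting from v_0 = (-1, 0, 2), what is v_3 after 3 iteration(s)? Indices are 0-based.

v_0 = (-1, 0, 2).
v_1 = A·v_0 = (5, 0, -1).
v_2 = A·v_1 = (-7, 9, 5).
v_3 = A·v_2 = (-1, -27, -25).

v_3 = (-1, -27, -25)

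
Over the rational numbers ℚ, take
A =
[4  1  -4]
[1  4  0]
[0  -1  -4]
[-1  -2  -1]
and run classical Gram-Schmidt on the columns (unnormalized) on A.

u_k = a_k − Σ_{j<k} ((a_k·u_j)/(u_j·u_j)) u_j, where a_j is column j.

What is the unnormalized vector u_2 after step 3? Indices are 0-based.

u_2 = (15/148, -197/148, -499/148, -137/148)

Step 1: u_0 = a_0 = (4, 1, 0, -1).
Step 2: u_1 = a_1 − (5/9)·u_0 = (-11/9, 31/9, -1, -13/9).
Step 3: u_2 = a_2 − (-5/6)·u_0 − (93/148)·u_1 = (15/148, -197/148, -499/148, -137/148).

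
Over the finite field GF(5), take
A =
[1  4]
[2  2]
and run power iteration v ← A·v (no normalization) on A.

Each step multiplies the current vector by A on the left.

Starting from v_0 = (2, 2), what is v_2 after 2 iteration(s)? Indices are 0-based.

v_2 = (2, 1)

v_0 = (2, 2).
v_1 = A·v_0 = (0, 3).
v_2 = A·v_1 = (2, 1).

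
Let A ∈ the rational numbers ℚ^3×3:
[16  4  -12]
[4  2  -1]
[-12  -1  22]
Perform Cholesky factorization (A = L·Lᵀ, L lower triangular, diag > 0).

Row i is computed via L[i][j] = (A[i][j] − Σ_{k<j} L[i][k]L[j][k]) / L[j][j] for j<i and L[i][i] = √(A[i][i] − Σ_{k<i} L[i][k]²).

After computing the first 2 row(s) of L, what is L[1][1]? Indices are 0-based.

L[1][1] = 1

Step 1: L[0][0] = √(16) = 4.
  L[1][0] = (4) / L[0][0] = 1.
Step 2: L[1][1] = √(1) = 1.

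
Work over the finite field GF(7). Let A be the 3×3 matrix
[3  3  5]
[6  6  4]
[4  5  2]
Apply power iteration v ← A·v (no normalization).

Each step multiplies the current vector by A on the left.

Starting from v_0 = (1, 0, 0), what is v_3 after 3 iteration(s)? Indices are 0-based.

v_3 = (6, 6, 1)

v_0 = (1, 0, 0).
v_1 = A·v_0 = (3, 6, 4).
v_2 = A·v_1 = (5, 0, 1).
v_3 = A·v_2 = (6, 6, 1).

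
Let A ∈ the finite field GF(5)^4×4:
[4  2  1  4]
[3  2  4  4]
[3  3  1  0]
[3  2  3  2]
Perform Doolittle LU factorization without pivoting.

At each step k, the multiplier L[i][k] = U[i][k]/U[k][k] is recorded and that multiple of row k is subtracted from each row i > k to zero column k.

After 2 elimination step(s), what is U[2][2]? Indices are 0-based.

Step 1: pivot at (0,0) is 4.
  row1 ← row1 − (2)·row0  ⇒  L[1][0]=2, U row1=(0, 3, 2, 1)
  row2 ← row2 − (2)·row0  ⇒  L[2][0]=2, U row2=(0, 4, 4, 2)
  row3 ← row3 − (2)·row0  ⇒  L[3][0]=2, U row3=(0, 3, 1, 4)
Step 2: pivot at (1,1) is 3.
  row2 ← row2 − (3)·row1  ⇒  L[2][1]=3, U row2=(0, 0, 3, 4)
  row3 ← row3 − (1)·row1  ⇒  L[3][1]=1, U row3=(0, 0, 4, 3)

U[2][2] = 3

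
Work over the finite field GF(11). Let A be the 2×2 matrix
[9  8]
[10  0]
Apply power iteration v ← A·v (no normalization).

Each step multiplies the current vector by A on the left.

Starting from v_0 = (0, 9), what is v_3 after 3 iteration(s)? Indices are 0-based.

v_3 = (9, 1)

v_0 = (0, 9).
v_1 = A·v_0 = (6, 0).
v_2 = A·v_1 = (10, 5).
v_3 = A·v_2 = (9, 1).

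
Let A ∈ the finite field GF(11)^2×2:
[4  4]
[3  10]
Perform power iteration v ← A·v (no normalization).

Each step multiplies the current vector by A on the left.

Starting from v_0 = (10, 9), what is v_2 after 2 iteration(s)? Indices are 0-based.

v_2 = (3, 9)

v_0 = (10, 9).
v_1 = A·v_0 = (10, 10).
v_2 = A·v_1 = (3, 9).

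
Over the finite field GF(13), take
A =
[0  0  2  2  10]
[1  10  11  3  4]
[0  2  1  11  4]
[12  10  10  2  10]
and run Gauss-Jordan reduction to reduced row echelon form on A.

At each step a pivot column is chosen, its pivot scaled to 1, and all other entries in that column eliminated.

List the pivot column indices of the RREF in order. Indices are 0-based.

pivot columns: 0, 1, 2, 3

pivot(0,0): swap R0↔R1
pivot(0,0)=1: scale R0 → (1, 10, 11, 3, 4)
  clear (3,0): R3 −= (12)R0 → (0, 7, 8, 5, 1)
pivot(1,1): swap R1↔R2
pivot(1,1)=2: scale R1 → (0, 1, 7, 12, 2)
  clear (0,1): R0 −= (10)R1 → (1, 0, 6, 0, 10)
  clear (3,1): R3 −= (7)R1 → (0, 0, 11, 12, 0)
pivot(2,2)=2: scale R2 → (0, 0, 1, 1, 5)
  clear (0,2): R0 −= (6)R2 → (1, 0, 0, 7, 6)
  clear (1,2): R1 −= (7)R2 → (0, 1, 0, 5, 6)
  clear (3,2): R3 −= (11)R2 → (0, 0, 0, 1, 10)
pivot(3,3)=1: scale R3 → (0, 0, 0, 1, 10)
  clear (0,3): R0 −= (7)R3 → (1, 0, 0, 0, 1)
  clear (1,3): R1 −= (5)R3 → (0, 1, 0, 0, 8)
  clear (2,3): R2 −= (1)R3 → (0, 0, 1, 0, 8)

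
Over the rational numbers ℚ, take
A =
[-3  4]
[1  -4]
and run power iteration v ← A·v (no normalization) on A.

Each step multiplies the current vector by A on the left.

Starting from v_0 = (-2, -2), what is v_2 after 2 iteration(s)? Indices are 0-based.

v_0 = (-2, -2).
v_1 = A·v_0 = (-2, 6).
v_2 = A·v_1 = (30, -26).

v_2 = (30, -26)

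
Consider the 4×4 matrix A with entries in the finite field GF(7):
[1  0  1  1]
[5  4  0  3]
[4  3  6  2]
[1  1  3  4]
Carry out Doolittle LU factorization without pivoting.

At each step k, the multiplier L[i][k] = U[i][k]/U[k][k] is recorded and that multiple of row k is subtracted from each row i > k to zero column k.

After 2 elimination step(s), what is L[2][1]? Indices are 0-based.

Step 1: pivot at (0,0) is 1.
  row1 ← row1 − (5)·row0  ⇒  L[1][0]=5, U row1=(0, 4, 2, 5)
  row2 ← row2 − (4)·row0  ⇒  L[2][0]=4, U row2=(0, 3, 2, 5)
  row3 ← row3 − (1)·row0  ⇒  L[3][0]=1, U row3=(0, 1, 2, 3)
Step 2: pivot at (1,1) is 4.
  row2 ← row2 − (6)·row1  ⇒  L[2][1]=6, U row2=(0, 0, 4, 3)
  row3 ← row3 − (2)·row1  ⇒  L[3][1]=2, U row3=(0, 0, 5, 0)

L[2][1] = 6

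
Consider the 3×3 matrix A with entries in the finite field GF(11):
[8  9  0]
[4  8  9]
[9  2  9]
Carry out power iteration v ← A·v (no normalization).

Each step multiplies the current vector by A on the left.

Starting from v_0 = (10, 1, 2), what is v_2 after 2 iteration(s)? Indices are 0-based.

v_0 = (10, 1, 2).
v_1 = A·v_0 = (1, 0, 0).
v_2 = A·v_1 = (8, 4, 9).

v_2 = (8, 4, 9)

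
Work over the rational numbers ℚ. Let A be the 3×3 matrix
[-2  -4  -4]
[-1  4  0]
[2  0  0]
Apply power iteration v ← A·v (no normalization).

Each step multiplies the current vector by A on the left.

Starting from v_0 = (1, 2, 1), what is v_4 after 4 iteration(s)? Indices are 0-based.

v_0 = (1, 2, 1).
v_1 = A·v_0 = (-14, 7, 2).
v_2 = A·v_1 = (-8, 42, -28).
v_3 = A·v_2 = (-40, 176, -16).
v_4 = A·v_3 = (-560, 744, -80).

v_4 = (-560, 744, -80)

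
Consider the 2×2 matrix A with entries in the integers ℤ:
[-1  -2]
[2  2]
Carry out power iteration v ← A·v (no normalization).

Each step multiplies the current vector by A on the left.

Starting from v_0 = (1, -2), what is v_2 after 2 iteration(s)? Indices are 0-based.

v_2 = (1, 2)

v_0 = (1, -2).
v_1 = A·v_0 = (3, -2).
v_2 = A·v_1 = (1, 2).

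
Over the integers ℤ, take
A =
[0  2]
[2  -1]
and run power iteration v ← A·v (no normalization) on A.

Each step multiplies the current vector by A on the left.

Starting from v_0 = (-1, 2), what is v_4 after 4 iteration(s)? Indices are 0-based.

v_0 = (-1, 2).
v_1 = A·v_0 = (4, -4).
v_2 = A·v_1 = (-8, 12).
v_3 = A·v_2 = (24, -28).
v_4 = A·v_3 = (-56, 76).

v_4 = (-56, 76)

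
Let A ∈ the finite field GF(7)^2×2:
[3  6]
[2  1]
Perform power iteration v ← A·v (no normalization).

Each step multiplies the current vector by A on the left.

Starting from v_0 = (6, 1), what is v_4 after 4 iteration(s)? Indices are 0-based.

v_0 = (6, 1).
v_1 = A·v_0 = (3, 6).
v_2 = A·v_1 = (3, 5).
v_3 = A·v_2 = (4, 4).
v_4 = A·v_3 = (1, 5).

v_4 = (1, 5)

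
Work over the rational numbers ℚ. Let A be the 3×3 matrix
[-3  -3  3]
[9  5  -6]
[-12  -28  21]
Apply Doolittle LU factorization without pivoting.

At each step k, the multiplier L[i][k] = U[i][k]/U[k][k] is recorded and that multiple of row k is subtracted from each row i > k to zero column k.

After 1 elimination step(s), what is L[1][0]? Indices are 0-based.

L[1][0] = -3

k=0: U[0][0]=-3
  eliminate (1,0): mult=-3, new row 1: (0, -4, 3); set L[1][0]=-3
  eliminate (2,0): mult=4, new row 2: (0, -16, 9); set L[2][0]=4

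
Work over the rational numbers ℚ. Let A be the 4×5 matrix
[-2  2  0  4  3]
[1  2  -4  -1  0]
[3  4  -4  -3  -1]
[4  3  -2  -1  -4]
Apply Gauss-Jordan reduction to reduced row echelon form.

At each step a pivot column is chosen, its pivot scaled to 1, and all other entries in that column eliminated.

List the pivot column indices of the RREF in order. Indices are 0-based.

pivot columns: 0, 1, 2, 3

pivot(0,0)=-2: scale R0 → (1, -1, 0, -2, -3/2)
  clear (1,0): R1 −= (1)R0 → (0, 3, -4, 1, 3/2)
  clear (2,0): R2 −= (3)R0 → (0, 7, -4, 3, 7/2)
  clear (3,0): R3 −= (4)R0 → (0, 7, -2, 7, 2)
pivot(1,1)=3: scale R1 → (0, 1, -4/3, 1/3, 1/2)
  clear (0,1): R0 −= (-1)R1 → (1, 0, -4/3, -5/3, -1)
  clear (2,1): R2 −= (7)R1 → (0, 0, 16/3, 2/3, 0)
  clear (3,1): R3 −= (7)R1 → (0, 0, 22/3, 14/3, -3/2)
pivot(2,2)=16/3: scale R2 → (0, 0, 1, 1/8, 0)
  clear (0,2): R0 −= (-4/3)R2 → (1, 0, 0, -3/2, -1)
  clear (1,2): R1 −= (-4/3)R2 → (0, 1, 0, 1/2, 1/2)
  clear (3,2): R3 −= (22/3)R2 → (0, 0, 0, 15/4, -3/2)
pivot(3,3)=15/4: scale R3 → (0, 0, 0, 1, -2/5)
  clear (0,3): R0 −= (-3/2)R3 → (1, 0, 0, 0, -8/5)
  clear (1,3): R1 −= (1/2)R3 → (0, 1, 0, 0, 7/10)
  clear (2,3): R2 −= (1/8)R3 → (0, 0, 1, 0, 1/20)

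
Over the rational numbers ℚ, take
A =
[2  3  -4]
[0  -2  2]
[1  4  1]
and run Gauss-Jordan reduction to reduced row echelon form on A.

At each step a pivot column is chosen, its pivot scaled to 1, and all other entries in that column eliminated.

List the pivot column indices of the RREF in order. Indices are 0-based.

step 1: normalize row 0 (÷2) = (1, 3/2, -2)
  row 2: subtract 1×row0 = (0, 5/2, 3)
step 2: normalize row 1 (÷-2) = (0, 1, -1)
  row 0: subtract 3/2×row1 = (1, 0, -1/2)
  row 2: subtract 5/2×row1 = (0, 0, 11/2)
step 3: normalize row 2 (÷11/2) = (0, 0, 1)
  row 0: subtract -1/2×row2 = (1, 0, 0)
  row 1: subtract -1×row2 = (0, 1, 0)

pivot columns: 0, 1, 2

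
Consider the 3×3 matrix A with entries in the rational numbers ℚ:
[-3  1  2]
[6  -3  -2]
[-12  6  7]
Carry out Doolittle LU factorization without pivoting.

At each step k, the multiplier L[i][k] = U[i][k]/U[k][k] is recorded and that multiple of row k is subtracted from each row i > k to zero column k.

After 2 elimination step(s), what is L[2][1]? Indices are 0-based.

k=0: U[0][0]=-3
  eliminate (1,0): mult=-2, new row 1: (0, -1, 2); set L[1][0]=-2
  eliminate (2,0): mult=4, new row 2: (0, 2, -1); set L[2][0]=4
k=1: U[1][1]=-1
  eliminate (2,1): mult=-2, new row 2: (0, 0, 3); set L[2][1]=-2

L[2][1] = -2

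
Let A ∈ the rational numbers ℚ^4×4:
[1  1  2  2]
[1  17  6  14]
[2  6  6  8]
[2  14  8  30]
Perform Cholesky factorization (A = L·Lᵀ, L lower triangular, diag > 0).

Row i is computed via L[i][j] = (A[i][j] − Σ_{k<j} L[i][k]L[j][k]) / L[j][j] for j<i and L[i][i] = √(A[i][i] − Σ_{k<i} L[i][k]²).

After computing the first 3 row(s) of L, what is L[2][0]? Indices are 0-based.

Step 1: L[0][0] = √(1) = 1.
  L[1][0] = (1) / L[0][0] = 1.
Step 2: L[1][1] = √(16) = 4.
  L[2][0] = (2) / L[0][0] = 2.
  L[2][1] = (4) / L[1][1] = 1.
Step 3: L[2][2] = √(1) = 1.

L[2][0] = 2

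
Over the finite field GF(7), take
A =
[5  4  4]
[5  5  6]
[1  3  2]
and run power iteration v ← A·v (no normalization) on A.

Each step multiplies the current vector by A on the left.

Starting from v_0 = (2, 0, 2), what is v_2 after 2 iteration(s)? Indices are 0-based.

v_0 = (2, 0, 2).
v_1 = A·v_0 = (4, 1, 6).
v_2 = A·v_1 = (6, 5, 5).

v_2 = (6, 5, 5)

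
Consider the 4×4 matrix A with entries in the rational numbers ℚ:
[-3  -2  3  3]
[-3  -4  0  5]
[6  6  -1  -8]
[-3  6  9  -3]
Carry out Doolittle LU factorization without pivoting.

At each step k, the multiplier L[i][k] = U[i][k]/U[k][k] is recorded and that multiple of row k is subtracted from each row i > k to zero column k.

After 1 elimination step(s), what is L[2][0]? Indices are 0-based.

Step 1: pivot at (0,0) is -3.
  row1 ← row1 − (1)·row0  ⇒  L[1][0]=1, U row1=(0, -2, -3, 2)
  row2 ← row2 − (-2)·row0  ⇒  L[2][0]=-2, U row2=(0, 2, 5, -2)
  row3 ← row3 − (1)·row0  ⇒  L[3][0]=1, U row3=(0, 8, 6, -6)

L[2][0] = -2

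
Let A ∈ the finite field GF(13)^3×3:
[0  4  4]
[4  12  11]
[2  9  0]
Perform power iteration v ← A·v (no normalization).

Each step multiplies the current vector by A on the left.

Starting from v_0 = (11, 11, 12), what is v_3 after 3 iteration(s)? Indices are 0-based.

v_3 = (7, 3, 0)

v_0 = (11, 11, 12).
v_1 = A·v_0 = (1, 9, 4).
v_2 = A·v_1 = (0, 0, 5).
v_3 = A·v_2 = (7, 3, 0).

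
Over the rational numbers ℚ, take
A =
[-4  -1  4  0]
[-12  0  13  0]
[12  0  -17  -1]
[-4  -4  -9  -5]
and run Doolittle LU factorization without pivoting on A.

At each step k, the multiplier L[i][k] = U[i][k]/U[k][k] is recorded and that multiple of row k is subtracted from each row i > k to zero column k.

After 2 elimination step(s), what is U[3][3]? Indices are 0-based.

k=0: U[0][0]=-4
  eliminate (1,0): mult=3, new row 1: (0, 3, 1, 0); set L[1][0]=3
  eliminate (2,0): mult=-3, new row 2: (0, -3, -5, -1); set L[2][0]=-3
  eliminate (3,0): mult=1, new row 3: (0, -3, -13, -5); set L[3][0]=1
k=1: U[1][1]=3
  eliminate (2,1): mult=-1, new row 2: (0, 0, -4, -1); set L[2][1]=-1
  eliminate (3,1): mult=-1, new row 3: (0, 0, -12, -5); set L[3][1]=-1

U[3][3] = -5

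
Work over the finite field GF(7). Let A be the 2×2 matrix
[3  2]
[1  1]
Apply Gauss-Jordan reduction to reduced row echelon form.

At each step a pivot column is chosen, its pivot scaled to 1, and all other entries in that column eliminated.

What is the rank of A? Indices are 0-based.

rank = 2

[1] R0 /= 3  ⇒  (1, 3)
     R1 -= 1·R0  ⇒  (0, 5)
[2] R1 /= 5  ⇒  (0, 1)
     R0 -= 3·R1  ⇒  (1, 0)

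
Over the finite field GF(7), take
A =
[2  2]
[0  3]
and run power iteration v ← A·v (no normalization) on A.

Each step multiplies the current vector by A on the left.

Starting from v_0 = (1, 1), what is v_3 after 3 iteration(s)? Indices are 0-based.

v_0 = (1, 1).
v_1 = A·v_0 = (4, 3).
v_2 = A·v_1 = (0, 2).
v_3 = A·v_2 = (4, 6).

v_3 = (4, 6)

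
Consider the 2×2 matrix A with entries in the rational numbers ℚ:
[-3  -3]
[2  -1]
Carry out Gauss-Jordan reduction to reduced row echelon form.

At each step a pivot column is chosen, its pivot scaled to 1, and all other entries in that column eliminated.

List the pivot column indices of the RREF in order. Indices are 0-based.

pivot columns: 0, 1

pivot(0,0)=-3: scale R0 → (1, 1)
  clear (1,0): R1 −= (2)R0 → (0, -3)
pivot(1,1)=-3: scale R1 → (0, 1)
  clear (0,1): R0 −= (1)R1 → (1, 0)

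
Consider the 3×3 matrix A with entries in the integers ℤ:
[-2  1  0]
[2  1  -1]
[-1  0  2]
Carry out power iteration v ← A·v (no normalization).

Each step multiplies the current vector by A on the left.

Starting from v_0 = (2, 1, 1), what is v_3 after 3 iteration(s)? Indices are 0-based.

v_0 = (2, 1, 1).
v_1 = A·v_0 = (-3, 4, 0).
v_2 = A·v_1 = (10, -2, 3).
v_3 = A·v_2 = (-22, 15, -4).

v_3 = (-22, 15, -4)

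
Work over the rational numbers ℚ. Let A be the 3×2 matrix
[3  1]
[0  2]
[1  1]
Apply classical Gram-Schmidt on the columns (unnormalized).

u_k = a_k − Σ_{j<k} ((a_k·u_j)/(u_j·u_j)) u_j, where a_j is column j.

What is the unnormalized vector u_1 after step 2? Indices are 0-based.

Step 1: u_0 = a_0 = (3, 0, 1).
Step 2: u_1 = a_1 − (2/5)·u_0 = (-1/5, 2, 3/5).

u_1 = (-1/5, 2, 3/5)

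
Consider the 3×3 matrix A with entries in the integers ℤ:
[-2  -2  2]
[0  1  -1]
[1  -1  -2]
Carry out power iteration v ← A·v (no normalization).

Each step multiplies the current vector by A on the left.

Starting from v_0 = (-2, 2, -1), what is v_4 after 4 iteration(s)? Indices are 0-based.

v_4 = (-30, 15, 12)

v_0 = (-2, 2, -1).
v_1 = A·v_0 = (-2, 3, -2).
v_2 = A·v_1 = (-6, 5, -1).
v_3 = A·v_2 = (0, 6, -9).
v_4 = A·v_3 = (-30, 15, 12).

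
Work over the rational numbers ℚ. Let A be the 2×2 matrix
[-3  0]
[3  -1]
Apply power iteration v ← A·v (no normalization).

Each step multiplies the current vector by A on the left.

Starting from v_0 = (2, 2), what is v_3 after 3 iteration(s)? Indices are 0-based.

v_0 = (2, 2).
v_1 = A·v_0 = (-6, 4).
v_2 = A·v_1 = (18, -22).
v_3 = A·v_2 = (-54, 76).

v_3 = (-54, 76)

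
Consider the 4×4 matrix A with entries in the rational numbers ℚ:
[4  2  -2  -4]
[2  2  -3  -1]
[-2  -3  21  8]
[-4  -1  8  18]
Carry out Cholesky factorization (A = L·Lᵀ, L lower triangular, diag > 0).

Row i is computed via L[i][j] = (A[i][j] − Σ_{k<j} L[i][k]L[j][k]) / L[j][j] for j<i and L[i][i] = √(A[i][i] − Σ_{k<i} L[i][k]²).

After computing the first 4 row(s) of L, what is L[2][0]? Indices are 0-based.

L[2][0] = -1

Step 1: L[0][0] = √(4) = 2.
  L[1][0] = (2) / L[0][0] = 1.
Step 2: L[1][1] = √(1) = 1.
  L[2][0] = (-2) / L[0][0] = -1.
  L[2][1] = (-2) / L[1][1] = -2.
Step 3: L[2][2] = √(16) = 4.
  L[3][0] = (-4) / L[0][0] = -2.
  L[3][1] = (1) / L[1][1] = 1.
  L[3][2] = (8) / L[2][2] = 2.
Step 4: L[3][3] = √(9) = 3.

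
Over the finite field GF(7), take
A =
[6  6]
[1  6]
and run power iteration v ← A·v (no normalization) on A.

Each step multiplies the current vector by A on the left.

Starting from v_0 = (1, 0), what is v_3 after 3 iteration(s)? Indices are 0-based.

v_0 = (1, 0).
v_1 = A·v_0 = (6, 1).
v_2 = A·v_1 = (0, 5).
v_3 = A·v_2 = (2, 2).

v_3 = (2, 2)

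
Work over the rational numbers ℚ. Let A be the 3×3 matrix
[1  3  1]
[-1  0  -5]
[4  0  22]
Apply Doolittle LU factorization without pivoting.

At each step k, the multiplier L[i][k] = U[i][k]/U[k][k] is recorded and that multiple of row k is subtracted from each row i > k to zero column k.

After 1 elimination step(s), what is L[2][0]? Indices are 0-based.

[col 0] pivot 1
  R1 -= -1*R0 → (0, 3, -4)  (L[1][0] := -1)
  R2 -= 4*R0 → (0, -12, 18)  (L[2][0] := 4)

L[2][0] = 4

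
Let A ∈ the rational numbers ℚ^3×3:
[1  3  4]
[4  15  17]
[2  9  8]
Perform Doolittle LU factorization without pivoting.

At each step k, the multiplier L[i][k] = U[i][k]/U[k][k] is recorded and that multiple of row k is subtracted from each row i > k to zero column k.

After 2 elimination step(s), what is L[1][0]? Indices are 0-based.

Step 1: pivot at (0,0) is 1.
  row1 ← row1 − (4)·row0  ⇒  L[1][0]=4, U row1=(0, 3, 1)
  row2 ← row2 − (2)·row0  ⇒  L[2][0]=2, U row2=(0, 3, 0)
Step 2: pivot at (1,1) is 3.
  row2 ← row2 − (1)·row1  ⇒  L[2][1]=1, U row2=(0, 0, -1)

L[1][0] = 4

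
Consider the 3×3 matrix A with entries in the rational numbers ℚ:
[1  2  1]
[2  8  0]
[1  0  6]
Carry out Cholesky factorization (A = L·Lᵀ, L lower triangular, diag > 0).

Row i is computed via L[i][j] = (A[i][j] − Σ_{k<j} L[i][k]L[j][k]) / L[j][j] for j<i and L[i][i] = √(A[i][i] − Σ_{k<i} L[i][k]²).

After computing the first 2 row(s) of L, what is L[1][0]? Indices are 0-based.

Step 1: L[0][0] = √(1) = 1.
  L[1][0] = (2) / L[0][0] = 2.
Step 2: L[1][1] = √(4) = 2.

L[1][0] = 2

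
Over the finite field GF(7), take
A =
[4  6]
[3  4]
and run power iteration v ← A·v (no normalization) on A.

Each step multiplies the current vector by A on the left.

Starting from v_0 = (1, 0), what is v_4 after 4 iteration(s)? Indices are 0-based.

v_4 = (5, 1)

v_0 = (1, 0).
v_1 = A·v_0 = (4, 3).
v_2 = A·v_1 = (6, 3).
v_3 = A·v_2 = (0, 2).
v_4 = A·v_3 = (5, 1).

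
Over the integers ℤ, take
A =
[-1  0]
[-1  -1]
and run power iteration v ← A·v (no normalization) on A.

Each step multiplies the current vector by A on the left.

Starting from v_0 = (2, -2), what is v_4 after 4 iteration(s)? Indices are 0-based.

v_0 = (2, -2).
v_1 = A·v_0 = (-2, 0).
v_2 = A·v_1 = (2, 2).
v_3 = A·v_2 = (-2, -4).
v_4 = A·v_3 = (2, 6).

v_4 = (2, 6)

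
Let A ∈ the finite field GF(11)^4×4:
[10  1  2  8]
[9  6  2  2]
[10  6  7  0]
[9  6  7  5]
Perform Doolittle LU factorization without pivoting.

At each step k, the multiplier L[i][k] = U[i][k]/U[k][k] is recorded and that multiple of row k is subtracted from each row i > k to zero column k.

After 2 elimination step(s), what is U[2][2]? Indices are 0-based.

Step 1: pivot at (0,0) is 10.
  row1 ← row1 − (2)·row0  ⇒  L[1][0]=2, U row1=(0, 4, 9, 8)
  row2 ← row2 − (1)·row0  ⇒  L[2][0]=1, U row2=(0, 5, 5, 3)
  row3 ← row3 − (2)·row0  ⇒  L[3][0]=2, U row3=(0, 4, 3, 0)
Step 2: pivot at (1,1) is 4.
  row2 ← row2 − (4)·row1  ⇒  L[2][1]=4, U row2=(0, 0, 2, 4)
  row3 ← row3 − (1)·row1  ⇒  L[3][1]=1, U row3=(0, 0, 5, 3)

U[2][2] = 2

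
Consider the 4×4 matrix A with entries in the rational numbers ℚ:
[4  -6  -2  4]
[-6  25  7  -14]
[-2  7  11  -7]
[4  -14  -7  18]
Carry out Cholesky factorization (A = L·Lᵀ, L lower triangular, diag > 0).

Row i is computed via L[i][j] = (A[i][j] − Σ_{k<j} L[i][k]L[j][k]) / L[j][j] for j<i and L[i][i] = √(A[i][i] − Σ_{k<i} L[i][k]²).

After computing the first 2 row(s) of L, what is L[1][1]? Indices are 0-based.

Step 1: L[0][0] = √(4) = 2.
  L[1][0] = (-6) / L[0][0] = -3.
Step 2: L[1][1] = √(16) = 4.

L[1][1] = 4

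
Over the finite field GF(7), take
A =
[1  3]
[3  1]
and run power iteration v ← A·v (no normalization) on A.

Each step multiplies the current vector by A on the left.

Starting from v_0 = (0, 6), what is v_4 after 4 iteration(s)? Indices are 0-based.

v_0 = (0, 6).
v_1 = A·v_0 = (4, 6).
v_2 = A·v_1 = (1, 4).
v_3 = A·v_2 = (6, 0).
v_4 = A·v_3 = (6, 4).

v_4 = (6, 4)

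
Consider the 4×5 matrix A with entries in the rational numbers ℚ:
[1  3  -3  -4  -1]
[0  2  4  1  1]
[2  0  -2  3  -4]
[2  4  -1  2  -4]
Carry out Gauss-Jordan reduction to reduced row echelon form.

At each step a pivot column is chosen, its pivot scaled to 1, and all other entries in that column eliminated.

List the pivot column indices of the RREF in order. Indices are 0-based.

step 1: normalize row 0 (÷1) = (1, 3, -3, -4, -1)
  row 2: subtract 2×row0 = (0, -6, 4, 11, -2)
  row 3: subtract 2×row0 = (0, -2, 5, 10, -2)
step 2: normalize row 1 (÷2) = (0, 1, 2, 1/2, 1/2)
  row 0: subtract 3×row1 = (1, 0, -9, -11/2, -5/2)
  row 2: subtract -6×row1 = (0, 0, 16, 14, 1)
  row 3: subtract -2×row1 = (0, 0, 9, 11, -1)
step 3: normalize row 2 (÷16) = (0, 0, 1, 7/8, 1/16)
  row 0: subtract -9×row2 = (1, 0, 0, 19/8, -31/16)
  row 1: subtract 2×row2 = (0, 1, 0, -5/4, 3/8)
  row 3: subtract 9×row2 = (0, 0, 0, 25/8, -25/16)
step 4: normalize row 3 (÷25/8) = (0, 0, 0, 1, -1/2)
  row 0: subtract 19/8×row3 = (1, 0, 0, 0, -3/4)
  row 1: subtract -5/4×row3 = (0, 1, 0, 0, -1/4)
  row 2: subtract 7/8×row3 = (0, 0, 1, 0, 1/2)

pivot columns: 0, 1, 2, 3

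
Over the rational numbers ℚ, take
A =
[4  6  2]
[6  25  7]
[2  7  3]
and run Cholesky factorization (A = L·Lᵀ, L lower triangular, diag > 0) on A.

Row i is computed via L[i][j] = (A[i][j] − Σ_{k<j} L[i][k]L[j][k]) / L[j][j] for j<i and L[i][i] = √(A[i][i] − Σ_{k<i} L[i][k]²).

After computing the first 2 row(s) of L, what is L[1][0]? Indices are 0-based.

L[1][0] = 3

Step 1: L[0][0] = √(4) = 2.
  L[1][0] = (6) / L[0][0] = 3.
Step 2: L[1][1] = √(16) = 4.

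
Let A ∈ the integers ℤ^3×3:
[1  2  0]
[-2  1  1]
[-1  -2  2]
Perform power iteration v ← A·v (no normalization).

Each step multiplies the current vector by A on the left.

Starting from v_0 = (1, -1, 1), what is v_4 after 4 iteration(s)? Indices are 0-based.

v_4 = (49, 43, -7)

v_0 = (1, -1, 1).
v_1 = A·v_0 = (-1, -2, 3).
v_2 = A·v_1 = (-5, 3, 11).
v_3 = A·v_2 = (1, 24, 21).
v_4 = A·v_3 = (49, 43, -7).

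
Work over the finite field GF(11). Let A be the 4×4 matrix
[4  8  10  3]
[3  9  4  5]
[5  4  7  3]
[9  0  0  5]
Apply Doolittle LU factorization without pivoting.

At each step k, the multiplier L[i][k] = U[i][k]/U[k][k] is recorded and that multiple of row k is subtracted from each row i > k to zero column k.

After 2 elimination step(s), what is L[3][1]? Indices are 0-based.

[col 0] pivot 4
  R1 -= 9*R0 → (0, 3, 2, 0)  (L[1][0] := 9)
  R2 -= 4*R0 → (0, 5, 0, 2)  (L[2][0] := 4)
  R3 -= 5*R0 → (0, 4, 5, 1)  (L[3][0] := 5)
[col 1] pivot 3
  R2 -= 9*R1 → (0, 0, 4, 2)  (L[2][1] := 9)
  R3 -= 5*R1 → (0, 0, 6, 1)  (L[3][1] := 5)

L[3][1] = 5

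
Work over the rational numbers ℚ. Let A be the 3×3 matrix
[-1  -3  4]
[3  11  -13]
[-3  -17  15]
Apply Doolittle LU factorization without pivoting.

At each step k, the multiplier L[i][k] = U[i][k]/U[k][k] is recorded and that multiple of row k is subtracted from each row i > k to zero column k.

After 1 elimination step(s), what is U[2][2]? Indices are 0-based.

[col 0] pivot -1
  R1 -= -3*R0 → (0, 2, -1)  (L[1][0] := -3)
  R2 -= 3*R0 → (0, -8, 3)  (L[2][0] := 3)

U[2][2] = 3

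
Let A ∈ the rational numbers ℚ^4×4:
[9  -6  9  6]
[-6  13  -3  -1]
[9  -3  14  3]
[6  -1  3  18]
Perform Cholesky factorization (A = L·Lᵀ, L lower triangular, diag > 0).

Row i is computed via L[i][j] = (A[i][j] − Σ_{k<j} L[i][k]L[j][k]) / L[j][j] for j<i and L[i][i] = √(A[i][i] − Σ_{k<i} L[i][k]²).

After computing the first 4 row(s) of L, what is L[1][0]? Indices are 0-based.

Step 1: L[0][0] = √(9) = 3.
  L[1][0] = (-6) / L[0][0] = -2.
Step 2: L[1][1] = √(9) = 3.
  L[2][0] = (9) / L[0][0] = 3.
  L[2][1] = (3) / L[1][1] = 1.
Step 3: L[2][2] = √(4) = 2.
  L[3][0] = (6) / L[0][0] = 2.
  L[3][1] = (3) / L[1][1] = 1.
  L[3][2] = (-4) / L[2][2] = -2.
Step 4: L[3][3] = √(9) = 3.

L[1][0] = -2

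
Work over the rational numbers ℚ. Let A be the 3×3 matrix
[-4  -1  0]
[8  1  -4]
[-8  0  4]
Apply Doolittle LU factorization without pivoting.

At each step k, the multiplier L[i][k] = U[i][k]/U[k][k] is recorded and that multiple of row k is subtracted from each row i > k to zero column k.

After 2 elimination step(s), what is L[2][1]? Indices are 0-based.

Step 1: pivot at (0,0) is -4.
  row1 ← row1 − (-2)·row0  ⇒  L[1][0]=-2, U row1=(0, -1, -4)
  row2 ← row2 − (2)·row0  ⇒  L[2][0]=2, U row2=(0, 2, 4)
Step 2: pivot at (1,1) is -1.
  row2 ← row2 − (-2)·row1  ⇒  L[2][1]=-2, U row2=(0, 0, -4)

L[2][1] = -2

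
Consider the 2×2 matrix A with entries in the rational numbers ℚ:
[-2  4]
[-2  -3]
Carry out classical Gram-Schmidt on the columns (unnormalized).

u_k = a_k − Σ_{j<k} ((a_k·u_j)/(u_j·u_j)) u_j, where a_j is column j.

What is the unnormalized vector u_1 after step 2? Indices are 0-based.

Step 1: u_0 = a_0 = (-2, -2).
Step 2: u_1 = a_1 − (-1/4)·u_0 = (7/2, -7/2).

u_1 = (7/2, -7/2)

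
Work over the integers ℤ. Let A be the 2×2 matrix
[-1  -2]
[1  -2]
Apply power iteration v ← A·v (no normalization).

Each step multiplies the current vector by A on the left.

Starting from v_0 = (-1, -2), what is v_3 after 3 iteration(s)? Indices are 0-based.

v_3 = (13, -9)

v_0 = (-1, -2).
v_1 = A·v_0 = (5, 3).
v_2 = A·v_1 = (-11, -1).
v_3 = A·v_2 = (13, -9).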